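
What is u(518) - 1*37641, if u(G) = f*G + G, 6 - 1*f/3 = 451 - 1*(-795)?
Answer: -1964083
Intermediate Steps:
f = -3720 (f = 18 - 3*(451 - 1*(-795)) = 18 - 3*(451 + 795) = 18 - 3*1246 = 18 - 3738 = -3720)
u(G) = -3719*G (u(G) = -3720*G + G = -3719*G)
u(518) - 1*37641 = -3719*518 - 1*37641 = -1926442 - 37641 = -1964083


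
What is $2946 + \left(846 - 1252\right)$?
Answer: $2540$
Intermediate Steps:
$2946 + \left(846 - 1252\right) = 2946 - 406 = 2540$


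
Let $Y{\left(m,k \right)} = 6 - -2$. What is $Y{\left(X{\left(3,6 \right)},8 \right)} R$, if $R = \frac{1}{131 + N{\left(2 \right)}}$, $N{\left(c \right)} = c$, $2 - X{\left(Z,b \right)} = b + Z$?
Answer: $\frac{8}{133} \approx 0.06015$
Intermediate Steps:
$X{\left(Z,b \right)} = 2 - Z - b$ ($X{\left(Z,b \right)} = 2 - \left(b + Z\right) = 2 - \left(Z + b\right) = 2 - Z - b$)
$Y{\left(m,k \right)} = 8$ ($Y{\left(m,k \right)} = 6 + 2 = 8$)
$R = \frac{1}{133}$ ($R = \frac{1}{131 + 2} = \frac{1}{133} \approx 0.0075188$)
$Y{\left(X{\left(3,6 \right)},8 \right)} R = 8 \cdot \frac{1}{133} = \frac{8}{133}$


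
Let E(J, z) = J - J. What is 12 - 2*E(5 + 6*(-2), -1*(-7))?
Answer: 12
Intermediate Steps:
E(J, z) = 0
12 - 2*E(5 + 6*(-2), -1*(-7)) = 12 - 2*0 = 12 + 0 = 12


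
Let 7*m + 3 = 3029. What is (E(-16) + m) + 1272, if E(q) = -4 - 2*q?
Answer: 12126/7 ≈ 1732.3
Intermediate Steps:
m = 3026/7 (m = -3/7 + (⅐)*3029 = -3/7 + 3029/7 = 3026/7 ≈ 432.29)
(E(-16) + m) + 1272 = ((-4 - 2*(-16)) + 3026/7) + 1272 = ((-4 + 32) + 3026/7) + 1272 = (28 + 3026/7) + 1272 = 3222/7 + 1272 = 12126/7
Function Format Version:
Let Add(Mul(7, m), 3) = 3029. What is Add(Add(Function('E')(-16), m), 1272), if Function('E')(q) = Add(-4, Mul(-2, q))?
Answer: Rational(12126, 7) ≈ 1732.3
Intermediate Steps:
m = Rational(3026, 7) (m = Add(Rational(-3, 7), Mul(Rational(1, 7), 3029)) = Add(Rational(-3, 7), Rational(3029, 7)) = Rational(3026, 7) ≈ 432.29)
Add(Add(Function('E')(-16), m), 1272) = Add(Add(Add(-4, Mul(-2, -16)), Rational(3026, 7)), 1272) = Add(Add(Add(-4, 32), Rational(3026, 7)), 1272) = Add(Add(28, Rational(3026, 7)), 1272) = Add(Rational(3222, 7), 1272) = Rational(12126, 7)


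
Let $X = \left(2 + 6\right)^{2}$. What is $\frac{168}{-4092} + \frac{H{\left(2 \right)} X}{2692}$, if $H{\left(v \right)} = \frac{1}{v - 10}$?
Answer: $- \frac{10104}{229493} \approx -0.044028$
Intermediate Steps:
$H{\left(v \right)} = \frac{1}{-10 + v}$
$X = 64$ ($X = 8^{2} = 64$)
$\frac{168}{-4092} + \frac{H{\left(2 \right)} X}{2692} = \frac{168}{-4092} + \frac{\frac{1}{-10 + 2} \cdot 64}{2692} = 168 \left(- \frac{1}{4092}\right) + \frac{1}{-8} \cdot 64 \cdot \frac{1}{2692} = - \frac{14}{341} + \left(- \frac{1}{8}\right) 64 \cdot \frac{1}{2692} = - \frac{14}{341} - \frac{2}{673} = - \frac{10104}{229493}$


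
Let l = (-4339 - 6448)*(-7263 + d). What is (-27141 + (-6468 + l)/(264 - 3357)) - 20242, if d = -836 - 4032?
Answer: -277406248/3093 ≈ -89688.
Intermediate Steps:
d = -4868
l = 130857097 (l = (-4339 - 6448)*(-7263 - 4868) = -10787*(-12131) = 130857097)
(-27141 + (-6468 + l)/(264 - 3357)) - 20242 = (-27141 + (-6468 + 130857097)/(264 - 3357)) - 20242 = (-27141 + 130850629/(-3093)) - 20242 = (-27141 + 130850629*(-1/3093)) - 20242 = (-27141 - 130850629/3093) - 20242 = -214797742/3093 - 20242 = -277406248/3093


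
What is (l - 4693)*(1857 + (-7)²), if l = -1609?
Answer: -12011612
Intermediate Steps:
(l - 4693)*(1857 + (-7)²) = (-1609 - 4693)*(1857 + (-7)²) = -6302*(1857 + 49) = -6302*1906 = -12011612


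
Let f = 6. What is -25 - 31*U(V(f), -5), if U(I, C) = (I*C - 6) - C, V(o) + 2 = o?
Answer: 626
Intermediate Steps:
V(o) = -2 + o
U(I, C) = -6 - C + C*I (U(I, C) = (C*I - 6) - C = (-6 + C*I) - C = -6 - C + C*I)
-25 - 31*U(V(f), -5) = -25 - 31*(-6 - 1*(-5) - 5*(-2 + 6)) = -25 - 31*(-6 + 5 - 5*4) = -25 - 31*(-6 + 5 - 20) = -25 - 31*(-21) = -25 + 651 = 626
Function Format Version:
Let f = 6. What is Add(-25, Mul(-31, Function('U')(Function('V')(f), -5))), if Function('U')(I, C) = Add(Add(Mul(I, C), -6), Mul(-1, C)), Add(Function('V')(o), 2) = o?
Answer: 626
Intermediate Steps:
Function('V')(o) = Add(-2, o)
Function('U')(I, C) = Add(-6, Mul(-1, C), Mul(C, I)) (Function('U')(I, C) = Add(Add(Mul(C, I), -6), Mul(-1, C)) = Add(Add(-6, Mul(C, I)), Mul(-1, C)) = Add(-6, Mul(-1, C), Mul(C, I)))
Add(-25, Mul(-31, Function('U')(Function('V')(f), -5))) = Add(-25, Mul(-31, Add(-6, Mul(-1, -5), Mul(-5, Add(-2, 6))))) = Add(-25, Mul(-31, Add(-6, 5, Mul(-5, 4)))) = Add(-25, Mul(-31, Add(-6, 5, -20))) = Add(-25, Mul(-31, -21)) = Add(-25, 651) = 626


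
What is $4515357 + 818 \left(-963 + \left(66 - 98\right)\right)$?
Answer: $3701447$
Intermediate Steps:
$4515357 + 818 \left(-963 + \left(66 - 98\right)\right) = 4515357 + 818 \left(-963 - 32\right) = 4515357 + 818 \left(-995\right) = 4515357 - 813910 = 3701447$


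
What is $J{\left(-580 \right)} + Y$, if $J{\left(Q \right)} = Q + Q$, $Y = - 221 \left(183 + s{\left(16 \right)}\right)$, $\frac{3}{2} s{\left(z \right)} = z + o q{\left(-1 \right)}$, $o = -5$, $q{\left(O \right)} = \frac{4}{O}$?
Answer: $-46907$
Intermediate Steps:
$s{\left(z \right)} = \frac{40}{3} + \frac{2 z}{3}$ ($s{\left(z \right)} = \frac{2 \left(z - 5 \frac{4}{-1}\right)}{3} = \frac{2 \left(z - 5 \cdot 4 \left(-1\right)\right)}{3} = \frac{2 \left(z - -20\right)}{3} = \frac{2 \left(z + 20\right)}{3} = \frac{2 \left(20 + z\right)}{3} = \frac{40}{3} + \frac{2 z}{3}$)
$Y = -45747$ ($Y = - 221 \left(183 + \left(\frac{40}{3} + \frac{2}{3} \cdot 16\right)\right) = - 221 \left(183 + \left(\frac{40}{3} + \frac{32}{3}\right)\right) = - 221 \left(183 + 24\right) = \left(-221\right) 207 = -45747$)
$J{\left(Q \right)} = 2 Q$
$J{\left(-580 \right)} + Y = 2 \left(-580\right) - 45747 = -1160 - 45747 = -46907$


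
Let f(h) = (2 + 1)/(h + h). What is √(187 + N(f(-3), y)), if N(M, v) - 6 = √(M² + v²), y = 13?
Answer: √(772 + 2*√677)/2 ≈ 14.353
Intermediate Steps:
f(h) = 3/(2*h) (f(h) = 3/((2*h)) = 3*(1/(2*h)) = 3/(2*h))
N(M, v) = 6 + √(M² + v²)
√(187 + N(f(-3), y)) = √(187 + (6 + √(((3/2)/(-3))² + 13²))) = √(187 + (6 + √(((3/2)*(-⅓))² + 169))) = √(187 + (6 + √((-½)² + 169))) = √(187 + (6 + √(¼ + 169))) = √(187 + (6 + √(677/4))) = √(187 + (6 + √677/2)) = √(193 + √677/2)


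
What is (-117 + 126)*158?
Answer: 1422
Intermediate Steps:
(-117 + 126)*158 = 9*158 = 1422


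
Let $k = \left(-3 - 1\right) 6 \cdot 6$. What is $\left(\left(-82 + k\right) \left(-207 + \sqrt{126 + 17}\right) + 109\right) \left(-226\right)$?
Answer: $-10597366 + 51076 \sqrt{143} \approx -9.9866 \cdot 10^{6}$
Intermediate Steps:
$k = -144$ ($k = \left(-4\right) 6 \cdot 6 = \left(-24\right) 6 = -144$)
$\left(\left(-82 + k\right) \left(-207 + \sqrt{126 + 17}\right) + 109\right) \left(-226\right) = \left(\left(-82 - 144\right) \left(-207 + \sqrt{126 + 17}\right) + 109\right) \left(-226\right) = \left(- 226 \left(-207 + \sqrt{143}\right) + 109\right) \left(-226\right) = \left(\left(46782 - 226 \sqrt{143}\right) + 109\right) \left(-226\right) = \left(46891 - 226 \sqrt{143}\right) \left(-226\right) = -10597366 + 51076 \sqrt{143}$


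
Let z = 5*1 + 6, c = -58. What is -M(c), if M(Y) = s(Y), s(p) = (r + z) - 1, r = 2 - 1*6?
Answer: -6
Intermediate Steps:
z = 11 (z = 5 + 6 = 11)
r = -4 (r = 2 - 6 = -4)
s(p) = 6 (s(p) = (-4 + 11) - 1 = 7 - 1 = 6)
M(Y) = 6
-M(c) = -1*6 = -6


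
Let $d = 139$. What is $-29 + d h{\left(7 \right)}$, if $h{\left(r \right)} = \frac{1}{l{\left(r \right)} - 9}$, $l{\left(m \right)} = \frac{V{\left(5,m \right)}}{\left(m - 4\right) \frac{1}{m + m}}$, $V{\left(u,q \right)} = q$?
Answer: $- \frac{1642}{71} \approx -23.127$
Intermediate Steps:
$l{\left(m \right)} = \frac{2 m^{2}}{-4 + m}$ ($l{\left(m \right)} = \frac{m}{\left(m - 4\right) \frac{1}{m + m}} = \frac{m}{\left(-4 + m\right) \frac{1}{2 m}} = \frac{m}{\frac{1}{2} \frac{1}{m} \left(-4 + m\right)} = m \frac{2 m}{-4 + m} = \frac{2 m^{2}}{-4 + m}$)
$h{\left(r \right)} = \frac{1}{-9 + \frac{2 r^{2}}{-4 + r}}$ ($h{\left(r \right)} = \frac{1}{\frac{2 r^{2}}{-4 + r} - 9} = \frac{1}{-9 + \frac{2 r^{2}}{-4 + r}}$)
$-29 + d h{\left(7 \right)} = -29 + 139 \frac{-4 + 7}{36 - 63 + 2 \cdot 7^{2}} = -29 + 139 \frac{1}{36 - 63 + 2 \cdot 49} \cdot 3 = -29 + 139 \frac{1}{36 - 63 + 98} \cdot 3 = -29 + 139 \cdot \frac{1}{71} \cdot 3 = -29 + 139 \cdot \frac{3}{71} = -29 + \frac{417}{71} = - \frac{1642}{71}$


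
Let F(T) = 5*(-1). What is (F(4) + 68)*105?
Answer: 6615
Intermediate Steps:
F(T) = -5
(F(4) + 68)*105 = (-5 + 68)*105 = 63*105 = 6615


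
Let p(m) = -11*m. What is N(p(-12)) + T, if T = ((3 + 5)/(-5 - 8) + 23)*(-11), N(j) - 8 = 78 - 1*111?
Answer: -3526/13 ≈ -271.23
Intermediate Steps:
N(j) = -25 (N(j) = 8 + (78 - 1*111) = 8 + (78 - 111) = 8 - 33 = -25)
T = -3201/13 (T = (8/(-13) + 23)*(-11) = (8*(-1/13) + 23)*(-11) = (-8/13 + 23)*(-11) = (291/13)*(-11) = -3201/13 ≈ -246.23)
N(p(-12)) + T = -25 - 3201/13 = -3526/13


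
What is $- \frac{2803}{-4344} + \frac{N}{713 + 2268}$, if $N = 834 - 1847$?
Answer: $\frac{3955271}{12949464} \approx 0.30544$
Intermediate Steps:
$N = -1013$ ($N = 834 - 1847 = -1013$)
$- \frac{2803}{-4344} + \frac{N}{713 + 2268} = - \frac{2803}{-4344} - \frac{1013}{713 + 2268} = \left(-2803\right) \left(- \frac{1}{4344}\right) - \frac{1013}{2981} = \frac{2803}{4344} - \frac{1013}{2981} = \frac{3955271}{12949464}$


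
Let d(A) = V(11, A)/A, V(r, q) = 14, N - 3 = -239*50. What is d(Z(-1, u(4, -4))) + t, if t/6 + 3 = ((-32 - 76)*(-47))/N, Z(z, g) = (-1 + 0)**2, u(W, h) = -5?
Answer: -78244/11947 ≈ -6.5493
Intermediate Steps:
N = -11947 (N = 3 - 239*50 = 3 - 11950 = -11947)
Z(z, g) = 1 (Z(z, g) = (-1)**2 = 1)
d(A) = 14/A
t = -245502/11947 (t = -18 + 6*(((-32 - 76)*(-47))/(-11947)) = -18 + 6*(-108*(-47)*(-1/11947)) = -18 + 6*(5076*(-1/11947)) = -18 + 6*(-5076/11947) = -18 - 30456/11947 = -245502/11947 ≈ -20.549)
d(Z(-1, u(4, -4))) + t = 14/1 - 245502/11947 = 14*1 - 245502/11947 = 14 - 245502/11947 = -78244/11947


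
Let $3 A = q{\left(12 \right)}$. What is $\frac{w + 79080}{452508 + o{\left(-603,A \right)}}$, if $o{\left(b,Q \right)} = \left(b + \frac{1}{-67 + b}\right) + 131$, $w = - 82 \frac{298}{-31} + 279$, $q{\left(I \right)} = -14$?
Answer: $\frac{1664658550}{9388787689} \approx 0.1773$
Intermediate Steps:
$A = - \frac{14}{3}$ ($A = \frac{1}{3} \left(-14\right) = - \frac{14}{3} \approx -4.6667$)
$w = \frac{33085}{31}$ ($w = - 82 \cdot 298 \left(- \frac{1}{31}\right) + 279 = \left(-82\right) \left(- \frac{298}{31}\right) + 279 = \frac{24436}{31} + 279 = \frac{33085}{31} \approx 1067.3$)
$o{\left(b,Q \right)} = 131 + b + \frac{1}{-67 + b}$
$\frac{w + 79080}{452508 + o{\left(-603,A \right)}} = \frac{\frac{33085}{31} + 79080}{452508 + \frac{-8776 + \left(-603\right)^{2} + 64 \left(-603\right)}{-67 - 603}} = \frac{2484565}{31 \left(452508 + \frac{-8776 + 363609 - 38592}{-670}\right)} = \frac{2484565}{31 \left(452508 - \frac{316241}{670}\right)} = \frac{2484565}{31 \cdot \frac{302864119}{670}} = \frac{2484565}{31} \cdot \frac{670}{302864119} = \frac{1664658550}{9388787689}$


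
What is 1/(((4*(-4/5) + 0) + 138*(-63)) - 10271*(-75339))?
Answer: 5/7145226099 ≈ 6.9977e-10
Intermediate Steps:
1/(((4*(-4/5) + 0) + 138*(-63)) - 10271*(-75339)) = -1/75339/(((4*(-4*⅕) + 0) - 8694) - 10271) = -1/75339/(((4*(-⅘) + 0) - 8694) - 10271) = -1/75339/(((-16/5 + 0) - 8694) - 10271) = -1/75339/((-16/5 - 8694) - 10271) = -1/75339/(-43486/5 - 10271) = -1/75339/(-94841/5) = -5/94841*(-1/75339) = 5/7145226099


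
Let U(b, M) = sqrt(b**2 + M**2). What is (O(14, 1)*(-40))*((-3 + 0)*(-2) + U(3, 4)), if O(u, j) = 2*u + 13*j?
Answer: -18040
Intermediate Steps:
U(b, M) = sqrt(M**2 + b**2)
(O(14, 1)*(-40))*((-3 + 0)*(-2) + U(3, 4)) = ((2*14 + 13*1)*(-40))*((-3 + 0)*(-2) + sqrt(4**2 + 3**2)) = ((28 + 13)*(-40))*(-3*(-2) + sqrt(16 + 9)) = (41*(-40))*(6 + sqrt(25)) = -1640*(6 + 5) = -1640*11 = -18040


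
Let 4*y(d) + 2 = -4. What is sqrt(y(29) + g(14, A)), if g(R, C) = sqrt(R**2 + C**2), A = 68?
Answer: sqrt(-6 + 8*sqrt(1205))/2 ≈ 8.2417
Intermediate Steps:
y(d) = -3/2 (y(d) = -1/2 + (1/4)*(-4) = -1/2 - 1 = -3/2)
g(R, C) = sqrt(C**2 + R**2)
sqrt(y(29) + g(14, A)) = sqrt(-3/2 + sqrt(68**2 + 14**2)) = sqrt(-3/2 + sqrt(4624 + 196)) = sqrt(-3/2 + sqrt(4820)) = sqrt(-3/2 + 2*sqrt(1205))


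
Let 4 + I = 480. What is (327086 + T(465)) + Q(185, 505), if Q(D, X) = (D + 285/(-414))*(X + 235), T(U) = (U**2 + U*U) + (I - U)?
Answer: 61819693/69 ≈ 8.9594e+5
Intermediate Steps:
I = 476 (I = -4 + 480 = 476)
T(U) = 476 - U + 2*U**2 (T(U) = (U**2 + U*U) + (476 - U) = (U**2 + U**2) + (476 - U) = 2*U**2 + (476 - U) = 476 - U + 2*U**2)
Q(D, X) = (235 + X)*(-95/138 + D) (Q(D, X) = (D + 285*(-1/414))*(235 + X) = (D - 95/138)*(235 + X) = (-95/138 + D)*(235 + X) = (235 + X)*(-95/138 + D))
(327086 + T(465)) + Q(185, 505) = (327086 + (476 - 1*465 + 2*465**2)) + (-22325/138 + 235*185 - 95/138*505 + 185*505) = (327086 + (476 - 465 + 2*216225)) + (-22325/138 + 43475 - 47975/138 + 93425) = (327086 + (476 - 465 + 432450)) + 9410950/69 = (327086 + 432461) + 9410950/69 = 759547 + 9410950/69 = 61819693/69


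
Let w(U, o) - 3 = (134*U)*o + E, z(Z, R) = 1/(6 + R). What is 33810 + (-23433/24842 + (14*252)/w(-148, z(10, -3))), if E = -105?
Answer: 8456666442639/250134098 ≈ 33809.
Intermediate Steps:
w(U, o) = -102 + 134*U*o (w(U, o) = 3 + ((134*U)*o - 105) = 3 + (134*U*o - 105) = 3 + (-105 + 134*U*o) = -102 + 134*U*o)
33810 + (-23433/24842 + (14*252)/w(-148, z(10, -3))) = 33810 + (-23433/24842 + (14*252)/(-102 + 134*(-148)/(6 - 3))) = 33810 + (-23433*1/24842 + 3528/(-102 + 134*(-148)/3)) = 33810 + (-23433/24842 + 3528/(-102 + 134*(-148)*(⅓))) = 33810 + (-23433/24842 + 3528/(-102 - 19832/3)) = 33810 + (-23433/24842 + 3528/(-20138/3)) = 33810 + (-23433/24842 + 3528*(-3/20138)) = 33810 + (-23433/24842 - 5292/10069) = 33810 - 367410741/250134098 = 8456666442639/250134098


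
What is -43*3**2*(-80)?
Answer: 30960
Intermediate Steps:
-43*3**2*(-80) = -43*9*(-80) = -387*(-80) = 30960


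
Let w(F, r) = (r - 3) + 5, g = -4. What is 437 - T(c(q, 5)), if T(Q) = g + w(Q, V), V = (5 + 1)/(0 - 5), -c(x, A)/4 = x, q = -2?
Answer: 2201/5 ≈ 440.20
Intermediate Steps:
c(x, A) = -4*x
V = -6/5 (V = 6/(-5) = 6*(-⅕) = -6/5 ≈ -1.2000)
w(F, r) = 2 + r (w(F, r) = (-3 + r) + 5 = 2 + r)
T(Q) = -16/5 (T(Q) = -4 + (2 - 6/5) = -4 + ⅘ = -16/5)
437 - T(c(q, 5)) = 437 - 1*(-16/5) = 437 + 16/5 = 2201/5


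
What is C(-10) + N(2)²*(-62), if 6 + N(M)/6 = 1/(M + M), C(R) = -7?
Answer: -147605/2 ≈ -73803.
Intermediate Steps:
N(M) = -36 + 3/M (N(M) = -36 + 6/(M + M) = -36 + 6/((2*M)) = -36 + 6*(1/(2*M)) = -36 + 3/M)
C(-10) + N(2)²*(-62) = -7 + (-36 + 3/2)²*(-62) = -7 + (-69/2)²*(-62) = -7 + (4761/4)*(-62) = -7 - 147591/2 = -147605/2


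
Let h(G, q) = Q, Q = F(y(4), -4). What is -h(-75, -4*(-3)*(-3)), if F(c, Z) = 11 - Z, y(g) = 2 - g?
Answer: -15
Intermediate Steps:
Q = 15 (Q = 11 - 1*(-4) = 11 + 4 = 15)
h(G, q) = 15
-h(-75, -4*(-3)*(-3)) = -1*15 = -15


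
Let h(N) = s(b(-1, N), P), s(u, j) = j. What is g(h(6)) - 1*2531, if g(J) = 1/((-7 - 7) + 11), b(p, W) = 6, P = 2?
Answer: -7594/3 ≈ -2531.3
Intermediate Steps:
h(N) = 2
g(J) = -1/3 (g(J) = 1/(-14 + 11) = 1/(-3) = -1/3)
g(h(6)) - 1*2531 = -1/3 - 1*2531 = -1/3 - 2531 = -7594/3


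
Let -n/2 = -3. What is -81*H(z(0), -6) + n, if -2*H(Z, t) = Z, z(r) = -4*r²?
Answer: 6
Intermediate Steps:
n = 6 (n = -2*(-3) = 6)
H(Z, t) = -Z/2
-81*H(z(0), -6) + n = -(-81)*(-4*0²)/2 + 6 = -(-81)*(-4*0)/2 + 6 = -(-81)*0/2 + 6 = -81*0 + 6 = 0 + 6 = 6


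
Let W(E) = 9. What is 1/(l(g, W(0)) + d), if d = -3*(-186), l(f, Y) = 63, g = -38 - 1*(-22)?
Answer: 1/621 ≈ 0.0016103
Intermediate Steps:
g = -16 (g = -38 + 22 = -16)
d = 558
1/(l(g, W(0)) + d) = 1/(63 + 558) = 1/621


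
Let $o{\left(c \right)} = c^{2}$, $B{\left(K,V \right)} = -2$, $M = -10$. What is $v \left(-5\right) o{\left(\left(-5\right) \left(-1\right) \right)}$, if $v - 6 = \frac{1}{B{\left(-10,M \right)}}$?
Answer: $- \frac{1375}{2} \approx -687.5$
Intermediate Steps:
$v = \frac{11}{2}$ ($v = 6 + \frac{1}{-2} = 6 - \frac{1}{2} = \frac{11}{2} \approx 5.5$)
$v \left(-5\right) o{\left(\left(-5\right) \left(-1\right) \right)} = \frac{11}{2} \left(-5\right) \left(\left(-5\right) \left(-1\right)\right)^{2} = - \frac{55 \cdot 5^{2}}{2} = \left(- \frac{55}{2}\right) 25 = - \frac{1375}{2}$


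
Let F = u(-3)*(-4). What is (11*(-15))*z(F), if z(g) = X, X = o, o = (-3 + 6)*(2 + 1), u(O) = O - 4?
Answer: -1485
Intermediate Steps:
u(O) = -4 + O
o = 9 (o = 3*3 = 9)
X = 9
F = 28 (F = (-4 - 3)*(-4) = -7*(-4) = 28)
z(g) = 9
(11*(-15))*z(F) = (11*(-15))*9 = -165*9 = -1485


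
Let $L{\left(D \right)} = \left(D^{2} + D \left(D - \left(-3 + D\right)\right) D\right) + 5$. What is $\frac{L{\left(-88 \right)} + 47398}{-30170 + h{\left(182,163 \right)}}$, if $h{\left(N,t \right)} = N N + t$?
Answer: $\frac{78379}{3117} \approx 25.146$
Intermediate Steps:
$h{\left(N,t \right)} = t + N^{2}$ ($h{\left(N,t \right)} = N^{2} + t = t + N^{2}$)
$L{\left(D \right)} = 5 + 4 D^{2}$ ($L{\left(D \right)} = \left(D^{2} + D 3 D\right) + 5 = \left(D^{2} + 3 D D\right) + 5 = \left(D^{2} + 3 D^{2}\right) + 5 = 4 D^{2} + 5 = 5 + 4 D^{2}$)
$\frac{L{\left(-88 \right)} + 47398}{-30170 + h{\left(182,163 \right)}} = \frac{\left(5 + 4 \left(-88\right)^{2}\right) + 47398}{-30170 + \left(163 + 182^{2}\right)} = \frac{\left(5 + 4 \cdot 7744\right) + 47398}{-30170 + \left(163 + 33124\right)} = \frac{\left(5 + 30976\right) + 47398}{-30170 + 33287} = \frac{30981 + 47398}{3117} = 78379 \cdot \frac{1}{3117} = \frac{78379}{3117}$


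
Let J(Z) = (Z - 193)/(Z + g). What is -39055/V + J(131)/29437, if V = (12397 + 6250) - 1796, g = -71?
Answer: -11496794477/4960428870 ≈ -2.3177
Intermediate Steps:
J(Z) = (-193 + Z)/(-71 + Z) (J(Z) = (Z - 193)/(Z - 71) = (-193 + Z)/(-71 + Z))
V = 16851 (V = 18647 - 1796 = 16851)
-39055/V + J(131)/29437 = -39055/16851 + ((-193 + 131)/(-71 + 131))/29437 = -39055*1/16851 + (-62/60)*(1/29437) = -39055/16851 + ((1/60)*(-62))*(1/29437) = -39055/16851 - 31/30*1/29437 = -39055/16851 - 31/883110 = -11496794477/4960428870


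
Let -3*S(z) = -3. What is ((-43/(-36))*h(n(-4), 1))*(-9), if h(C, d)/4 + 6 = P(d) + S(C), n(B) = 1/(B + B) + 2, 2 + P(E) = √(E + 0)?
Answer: 258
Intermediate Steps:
P(E) = -2 + √E (P(E) = -2 + √(E + 0) = -2 + √E)
S(z) = 1 (S(z) = -⅓*(-3) = 1)
n(B) = 2 + 1/(2*B) (n(B) = 1/(2*B) + 2 = 2 + 1/(2*B))
h(C, d) = -28 + 4*√d (h(C, d) = -24 + 4*((-2 + √d) + 1) = -24 + 4*(-1 + √d) = -24 + (-4 + 4*√d) = -28 + 4*√d)
((-43/(-36))*h(n(-4), 1))*(-9) = ((-43/(-36))*(-28 + 4*√1))*(-9) = ((-43*(-1/36))*(-28 + 4*1))*(-9) = (43*(-28 + 4)/36)*(-9) = ((43/36)*(-24))*(-9) = -86/3*(-9) = 258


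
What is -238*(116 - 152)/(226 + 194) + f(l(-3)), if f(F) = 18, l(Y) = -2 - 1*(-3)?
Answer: 192/5 ≈ 38.400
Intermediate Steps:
l(Y) = 1 (l(Y) = -2 + 3 = 1)
-238*(116 - 152)/(226 + 194) + f(l(-3)) = -238*(116 - 152)/(226 + 194) + 18 = -(-8568)/420 + 18 = -238*(-3/35) + 18 = 102/5 + 18 = 192/5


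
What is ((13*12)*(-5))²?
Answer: 608400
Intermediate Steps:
((13*12)*(-5))² = (156*(-5))² = (-780)² = 608400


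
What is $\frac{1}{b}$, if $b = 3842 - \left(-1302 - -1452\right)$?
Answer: $\frac{1}{3692} \approx 0.00027086$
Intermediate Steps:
$b = 3692$ ($b = 3842 - \left(-1302 + 1452\right) = 3842 - 150 = 3692$)
$\frac{1}{b} = \frac{1}{3692}$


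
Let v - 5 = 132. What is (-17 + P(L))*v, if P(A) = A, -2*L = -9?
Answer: -3425/2 ≈ -1712.5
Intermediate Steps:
L = 9/2 (L = -1/2*(-9) = 9/2 ≈ 4.5000)
v = 137 (v = 5 + 132 = 137)
(-17 + P(L))*v = (-17 + 9/2)*137 = -25/2*137 = -3425/2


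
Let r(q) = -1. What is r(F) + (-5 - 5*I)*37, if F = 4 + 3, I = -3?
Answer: 369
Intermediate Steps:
F = 7
r(F) + (-5 - 5*I)*37 = -1 + (-5 - 5*(-3))*37 = -1 + (-5 + 15)*37 = -1 + 10*37 = -1 + 370 = 369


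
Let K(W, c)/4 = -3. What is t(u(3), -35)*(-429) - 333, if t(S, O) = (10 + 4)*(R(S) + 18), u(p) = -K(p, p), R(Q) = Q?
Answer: -180513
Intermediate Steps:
K(W, c) = -12 (K(W, c) = 4*(-3) = -12)
u(p) = 12 (u(p) = -1*(-12) = 12)
t(S, O) = 252 + 14*S (t(S, O) = (10 + 4)*(S + 18) = 14*(18 + S) = 252 + 14*S)
t(u(3), -35)*(-429) - 333 = (252 + 14*12)*(-429) - 333 = (252 + 168)*(-429) - 333 = 420*(-429) - 333 = -180180 - 333 = -180513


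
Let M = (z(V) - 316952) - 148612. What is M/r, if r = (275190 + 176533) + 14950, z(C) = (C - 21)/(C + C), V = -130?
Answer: -121046489/121334980 ≈ -0.99762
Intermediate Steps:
z(C) = (-21 + C)/(2*C) (z(C) = (-21 + C)/((2*C)) = (-21 + C)*(1/(2*C)) = (-21 + C)/(2*C))
r = 466673 (r = 451723 + 14950 = 466673)
M = -121046489/260 (M = ((½)*(-21 - 130)/(-130) - 316952) - 148612 = ((½)*(-1/130)*(-151) - 316952) - 148612 = (151/260 - 316952) - 148612 = -82407369/260 - 148612 = -121046489/260 ≈ -4.6556e+5)
M/r = -121046489/260/466673 = -121046489/260*1/466673 = -121046489/121334980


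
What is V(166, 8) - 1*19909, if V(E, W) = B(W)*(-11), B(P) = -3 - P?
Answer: -19788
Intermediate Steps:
V(E, W) = 33 + 11*W (V(E, W) = (-3 - W)*(-11) = 33 + 11*W)
V(166, 8) - 1*19909 = (33 + 11*8) - 1*19909 = (33 + 88) - 19909 = 121 - 19909 = -19788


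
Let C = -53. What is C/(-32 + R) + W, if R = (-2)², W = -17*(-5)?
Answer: 2433/28 ≈ 86.893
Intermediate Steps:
W = 85
R = 4
C/(-32 + R) + W = -53/(-32 + 4) + 85 = -53/(-28) + 85 = -1/28*(-53) + 85 = 53/28 + 85 = 2433/28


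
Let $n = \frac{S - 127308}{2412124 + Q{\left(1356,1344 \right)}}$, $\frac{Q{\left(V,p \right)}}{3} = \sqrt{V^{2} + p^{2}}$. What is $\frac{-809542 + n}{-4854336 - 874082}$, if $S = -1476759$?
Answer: $\frac{1177542421487381221}{8332427053693304576} - \frac{14436603 \sqrt{25313}}{8332427053693304576} \approx 0.14132$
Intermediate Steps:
$Q{\left(V,p \right)} = 3 \sqrt{V^{2} + p^{2}}$
$n = - \frac{1604067}{2412124 + 36 \sqrt{25313}}$ ($n = \frac{-1476759 - 127308}{2412124 + 3 \sqrt{1356^{2} + 1344^{2}}} = - \frac{1604067}{2412124 + 3 \sqrt{1838736 + 1806336}} = - \frac{1604067}{2412124 + 3 \sqrt{3645072}} = - \frac{1604067}{2412124 + 3 \cdot 12 \sqrt{25313}} = - \frac{1604067}{2412124 + 36 \sqrt{25313}} \approx -0.66343$)
$\frac{-809542 + n}{-4854336 - 874082} = \frac{-809542 - \left(\frac{967302127077}{1454577346432} - \frac{14436603 \sqrt{25313}}{1454577346432}\right)}{-4854336 - 874082} = \frac{- \frac{1177542421487381221}{1454577346432} + \frac{14436603 \sqrt{25313}}{1454577346432}}{-5728418} = \left(- \frac{1177542421487381221}{1454577346432} + \frac{14436603 \sqrt{25313}}{1454577346432}\right) \left(- \frac{1}{5728418}\right) = \frac{1177542421487381221}{8332427053693304576} - \frac{14436603 \sqrt{25313}}{8332427053693304576}$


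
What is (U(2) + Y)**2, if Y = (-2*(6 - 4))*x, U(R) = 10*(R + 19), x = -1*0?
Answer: 44100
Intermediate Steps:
x = 0
U(R) = 190 + 10*R (U(R) = 10*(19 + R) = 190 + 10*R)
Y = 0 (Y = -2*(6 - 4)*0 = -2*2*0 = -4*0 = 0)
(U(2) + Y)**2 = ((190 + 10*2) + 0)**2 = ((190 + 20) + 0)**2 = (210 + 0)**2 = 210**2 = 44100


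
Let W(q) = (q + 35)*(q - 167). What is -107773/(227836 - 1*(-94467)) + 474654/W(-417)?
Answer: 64469772569/35950965832 ≈ 1.7933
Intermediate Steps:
W(q) = (-167 + q)*(35 + q) (W(q) = (35 + q)*(-167 + q) = (-167 + q)*(35 + q))
-107773/(227836 - 1*(-94467)) + 474654/W(-417) = -107773/(227836 - 1*(-94467)) + 474654/(-5845 + (-417)² - 132*(-417)) = -107773/(227836 + 94467) + 474654/(-5845 + 173889 + 55044) = -107773/322303 + 474654/223088 = -107773*1/322303 + 474654*(1/223088) = -107773/322303 + 237327/111544 = 64469772569/35950965832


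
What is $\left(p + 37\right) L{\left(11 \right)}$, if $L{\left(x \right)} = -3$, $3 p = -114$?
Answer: $3$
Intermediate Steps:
$p = -38$ ($p = \frac{1}{3} \left(-114\right) = -38$)
$\left(p + 37\right) L{\left(11 \right)} = \left(-38 + 37\right) \left(-3\right) = \left(-1\right) \left(-3\right) = 3$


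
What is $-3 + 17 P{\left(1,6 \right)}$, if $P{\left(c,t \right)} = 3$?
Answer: $48$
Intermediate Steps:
$-3 + 17 P{\left(1,6 \right)} = -3 + 17 \cdot 3 = -3 + 51 = 48$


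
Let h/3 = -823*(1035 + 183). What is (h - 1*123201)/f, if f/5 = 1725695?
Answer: -3130443/8628475 ≈ -0.36280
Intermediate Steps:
f = 8628475 (f = 5*1725695 = 8628475)
h = -3007242 (h = 3*(-823*(1035 + 183)) = 3*(-823*1218) = 3*(-1002414) = -3007242)
(h - 1*123201)/f = (-3007242 - 1*123201)/8628475 = (-3007242 - 123201)*(1/8628475) = -3130443*1/8628475 = -3130443/8628475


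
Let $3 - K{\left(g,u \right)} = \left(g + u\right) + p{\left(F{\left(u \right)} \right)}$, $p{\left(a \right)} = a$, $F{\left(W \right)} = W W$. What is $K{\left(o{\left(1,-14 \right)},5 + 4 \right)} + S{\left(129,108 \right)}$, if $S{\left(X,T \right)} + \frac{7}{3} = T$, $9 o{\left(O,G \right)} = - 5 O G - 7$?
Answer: $\frac{35}{3} \approx 11.667$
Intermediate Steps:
$o{\left(O,G \right)} = - \frac{7}{9} - \frac{5 G O}{9}$ ($o{\left(O,G \right)} = \frac{- 5 O G - 7}{9} = \frac{- 5 G O - 7}{9} = \frac{-7 - 5 G O}{9} = - \frac{7}{9} - \frac{5 G O}{9}$)
$F{\left(W \right)} = W^{2}$
$S{\left(X,T \right)} = - \frac{7}{3} + T$
$K{\left(g,u \right)} = 3 - g - u - u^{2}$ ($K{\left(g,u \right)} = 3 - \left(\left(g + u\right) + u^{2}\right) = 3 - \left(g + u + u^{2}\right) = 3 - g - u - u^{2}$)
$K{\left(o{\left(1,-14 \right)},5 + 4 \right)} + S{\left(129,108 \right)} = \left(3 - \left(- \frac{7}{9} - \left(- \frac{70}{9}\right) 1\right) - \left(5 + 4\right) - \left(5 + 4\right)^{2}\right) + \left(- \frac{7}{3} + 108\right) = \left(3 - \left(- \frac{7}{9} + \frac{70}{9}\right) - 9 - 9^{2}\right) + \frac{317}{3} = \left(3 - 7 - 9 - 81\right) + \frac{317}{3} = -94 + \frac{317}{3} = \frac{35}{3}$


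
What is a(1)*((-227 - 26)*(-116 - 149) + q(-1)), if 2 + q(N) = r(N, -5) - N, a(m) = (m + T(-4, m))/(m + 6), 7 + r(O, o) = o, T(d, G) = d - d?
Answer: 9576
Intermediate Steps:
T(d, G) = 0
r(O, o) = -7 + o
a(m) = m/(6 + m) (a(m) = (m + 0)/(m + 6) = m/(6 + m))
q(N) = -14 - N (q(N) = -2 + ((-7 - 5) - N) = -2 + (-12 - N) = -14 - N)
a(1)*((-227 - 26)*(-116 - 149) + q(-1)) = (1/(6 + 1))*((-227 - 26)*(-116 - 149) + (-14 - 1*(-1))) = (1/7)*(-253*(-265) + (-14 + 1)) = (1*(1/7))*(67045 - 13) = (1/7)*67032 = 9576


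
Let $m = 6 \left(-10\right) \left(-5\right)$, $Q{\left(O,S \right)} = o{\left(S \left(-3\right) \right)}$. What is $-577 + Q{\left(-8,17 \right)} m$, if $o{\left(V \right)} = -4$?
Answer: $-1777$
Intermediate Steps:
$Q{\left(O,S \right)} = -4$
$m = 300$ ($m = \left(-60\right) \left(-5\right) = 300$)
$-577 + Q{\left(-8,17 \right)} m = -577 - 1200 = -1777$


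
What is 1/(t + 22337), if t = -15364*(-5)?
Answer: 1/99157 ≈ 1.0085e-5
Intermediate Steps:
t = 76820
1/(t + 22337) = 1/(76820 + 22337) = 1/99157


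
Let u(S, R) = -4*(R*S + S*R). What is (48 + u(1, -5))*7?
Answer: 616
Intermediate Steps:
u(S, R) = -8*R*S (u(S, R) = -4*(R*S + R*S) = -8*R*S)
(48 + u(1, -5))*7 = (48 - 8*(-5)*1)*7 = (48 + 40)*7 = 88*7 = 616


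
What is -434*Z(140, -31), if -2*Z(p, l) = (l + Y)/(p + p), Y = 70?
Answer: 1209/40 ≈ 30.225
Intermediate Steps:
Z(p, l) = -(70 + l)/(4*p) (Z(p, l) = -(l + 70)/(2*(p + p)) = -(70 + l)/(2*(2*p)) = -(70 + l)*1/(2*p)/2 = -(70 + l)/(4*p))
-434*Z(140, -31) = -217*(-70 - 1*(-31))/(2*140) = -217*(-70 + 31)/(2*140) = -217*(-39)/(2*140) = -434*(-39/560) = 1209/40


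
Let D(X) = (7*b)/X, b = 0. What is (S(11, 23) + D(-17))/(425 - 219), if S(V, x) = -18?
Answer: -9/103 ≈ -0.087379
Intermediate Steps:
D(X) = 0 (D(X) = (7*0)/X = 0/X = 0)
(S(11, 23) + D(-17))/(425 - 219) = (-18 + 0)/(425 - 219) = -18/206 = -18*1/206 = -9/103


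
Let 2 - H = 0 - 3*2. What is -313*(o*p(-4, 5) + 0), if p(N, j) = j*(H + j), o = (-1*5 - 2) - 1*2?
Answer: 183105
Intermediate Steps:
o = -9 (o = (-5 - 2) - 2 = -7 - 2 = -9)
H = 8 (H = 2 - (0 - 3*2) = 2 - (0 - 6) = 2 - 1*(-6) = 2 + 6 = 8)
p(N, j) = j*(8 + j)
-313*(o*p(-4, 5) + 0) = -313*(-45*(8 + 5) + 0) = -313*(-45*13 + 0) = -313*(-9*65 + 0) = -313*(-585 + 0) = -313*(-585) = 183105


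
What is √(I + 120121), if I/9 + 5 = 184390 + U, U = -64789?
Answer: √1196485 ≈ 1093.8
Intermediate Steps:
I = 1076364 (I = -45 + 9*(184390 - 64789) = -45 + 9*119601 = -45 + 1076409 = 1076364)
√(I + 120121) = √(1076364 + 120121) = √1196485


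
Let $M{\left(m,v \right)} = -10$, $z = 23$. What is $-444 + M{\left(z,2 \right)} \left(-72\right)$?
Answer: $276$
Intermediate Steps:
$-444 + M{\left(z,2 \right)} \left(-72\right) = -444 - -720 = -444 + 720 = 276$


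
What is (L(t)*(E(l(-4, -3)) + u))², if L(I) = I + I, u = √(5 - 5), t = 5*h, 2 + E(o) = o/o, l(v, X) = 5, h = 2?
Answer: 400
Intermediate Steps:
E(o) = -1 (E(o) = -2 + o/o = -2 + 1 = -1)
t = 10 (t = 5*2 = 10)
u = 0 (u = √0 = 0)
L(I) = 2*I
(L(t)*(E(l(-4, -3)) + u))² = ((2*10)*(-1 + 0))² = (20*(-1))² = (-20)² = 400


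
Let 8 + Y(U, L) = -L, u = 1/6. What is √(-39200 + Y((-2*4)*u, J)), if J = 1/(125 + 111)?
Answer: 3*I*√60659139/118 ≈ 198.01*I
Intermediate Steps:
J = 1/236 ≈ 0.0042373
u = ⅙ ≈ 0.16667
Y(U, L) = -8 - L
√(-39200 + Y((-2*4)*u, J)) = √(-39200 + (-8 - 1*1/236)) = √(-39200 + (-8 - 1/236)) = √(-39200 - 1889/236) = √(-9253089/236) = 3*I*√60659139/118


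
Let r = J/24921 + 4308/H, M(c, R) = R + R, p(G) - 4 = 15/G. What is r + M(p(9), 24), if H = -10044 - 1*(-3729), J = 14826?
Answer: 837813338/17486235 ≈ 47.913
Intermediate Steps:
H = -6315 (H = -10044 + 3729 = -6315)
p(G) = 4 + 15/G
M(c, R) = 2*R
r = -1525942/17486235 (r = 14826/24921 + 4308/(-6315) = 14826*(1/24921) + 4308*(-1/6315) = 4942/8307 - 1436/2105 = -1525942/17486235 ≈ -0.087265)
r + M(p(9), 24) = -1525942/17486235 + 2*24 = -1525942/17486235 + 48 = 837813338/17486235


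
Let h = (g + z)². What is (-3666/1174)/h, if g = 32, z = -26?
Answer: -611/7044 ≈ -0.086740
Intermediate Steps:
h = 36 (h = (32 - 26)² = 6² = 36)
(-3666/1174)/h = -3666/1174/36 = -3666*1/1174*(1/36) = -1833/587*1/36 = -611/7044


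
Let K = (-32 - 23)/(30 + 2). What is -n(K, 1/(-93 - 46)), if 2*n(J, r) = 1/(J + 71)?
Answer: -16/2217 ≈ -0.0072170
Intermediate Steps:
K = -55/32 ≈ -1.7188
n(J, r) = 1/(2*(71 + J)) (n(J, r) = 1/(2*(J + 71)) = 1/(2*(71 + J)))
-n(K, 1/(-93 - 46)) = -1/(2*(71 - 55/32)) = -1/(2*2217/32) = -32/(2*2217) = -1*16/2217 = -16/2217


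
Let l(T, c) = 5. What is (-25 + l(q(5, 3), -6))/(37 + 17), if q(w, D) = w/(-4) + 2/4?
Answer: -10/27 ≈ -0.37037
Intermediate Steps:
q(w, D) = ½ - w/4 (q(w, D) = w*(-¼) + 2*(¼) = -w/4 + ½ = ½ - w/4)
(-25 + l(q(5, 3), -6))/(37 + 17) = (-25 + 5)/(37 + 17) = -20/54 = -20*1/54 = -10/27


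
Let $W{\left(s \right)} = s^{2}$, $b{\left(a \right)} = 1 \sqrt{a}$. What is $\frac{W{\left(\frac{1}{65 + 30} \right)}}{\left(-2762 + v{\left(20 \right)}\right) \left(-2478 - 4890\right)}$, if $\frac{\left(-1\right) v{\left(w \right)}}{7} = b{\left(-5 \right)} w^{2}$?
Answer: $\frac{1381}{1556963438576400} - \frac{7 i \sqrt{5}}{7784817192882} \approx 8.8698 \cdot 10^{-13} - 2.0106 \cdot 10^{-12} i$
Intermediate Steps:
$b{\left(a \right)} = \sqrt{a}$
$v{\left(w \right)} = - 7 i \sqrt{5} w^{2}$ ($v{\left(w \right)} = - 7 \sqrt{-5} w^{2} = - 7 i \sqrt{5} w^{2}$)
$\frac{W{\left(\frac{1}{65 + 30} \right)}}{\left(-2762 + v{\left(20 \right)}\right) \left(-2478 - 4890\right)} = \frac{\left(\frac{1}{65 + 30}\right)^{2}}{\left(-2762 - 7 i \sqrt{5} \cdot 20^{2}\right) \left(-2478 - 4890\right)} = \frac{\left(\frac{1}{95}\right)^{2}}{\left(-2762 - 7 i \sqrt{5} \cdot 400\right) \left(-7368\right)} = \frac{1}{9025 \left(-2762 - 2800 i \sqrt{5}\right) \left(-7368\right)} = \frac{1}{9025 \left(20350416 + 20630400 i \sqrt{5}\right)}$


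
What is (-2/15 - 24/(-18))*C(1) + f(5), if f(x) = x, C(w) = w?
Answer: 31/5 ≈ 6.2000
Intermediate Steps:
(-2/15 - 24/(-18))*C(1) + f(5) = (-2/15 - 24/(-18))*1 + 5 = (-2*1/15 - 24*(-1/18))*1 + 5 = (-2/15 + 4/3)*1 + 5 = (6/5)*1 + 5 = 6/5 + 5 = 31/5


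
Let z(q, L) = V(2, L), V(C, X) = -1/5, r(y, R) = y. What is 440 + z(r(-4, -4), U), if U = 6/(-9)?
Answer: 2199/5 ≈ 439.80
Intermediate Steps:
U = -⅔ (U = 6*(-⅑) = -⅔ ≈ -0.66667)
V(C, X) = -⅕ (V(C, X) = -1*⅕ = -⅕)
z(q, L) = -⅕
440 + z(r(-4, -4), U) = 440 - ⅕ = 2199/5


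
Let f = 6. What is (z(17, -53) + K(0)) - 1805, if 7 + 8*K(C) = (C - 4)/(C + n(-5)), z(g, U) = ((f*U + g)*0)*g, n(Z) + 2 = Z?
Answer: -101125/56 ≈ -1805.8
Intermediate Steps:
n(Z) = -2 + Z
z(g, U) = 0 (z(g, U) = ((6*U + g)*0)*g = ((g + 6*U)*0)*g = 0*g = 0)
K(C) = -7/8 + (-4 + C)/(8*(-7 + C)) (K(C) = -7/8 + ((C - 4)/(C + (-2 - 5)))/8 = -7/8 + ((-4 + C)/(C - 7))/8 = -7/8 + ((-4 + C)/(-7 + C))/8 = -7/8 + (-4 + C)/(8*(-7 + C)))
(z(17, -53) + K(0)) - 1805 = (0 + 3*(15 - 2*0)/(8*(-7 + 0))) - 1805 = (0 + (3/8)*(15 + 0)/(-7)) - 1805 = (0 + (3/8)*(-⅐)*15) - 1805 = (0 - 45/56) - 1805 = -45/56 - 1805 = -101125/56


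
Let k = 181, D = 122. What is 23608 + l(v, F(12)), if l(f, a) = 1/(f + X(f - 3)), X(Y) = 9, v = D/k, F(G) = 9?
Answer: 41337789/1751 ≈ 23608.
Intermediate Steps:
v = 122/181 ≈ 0.67403
l(f, a) = 1/(9 + f) (l(f, a) = 1/(f + 9) = 1/(9 + f))
23608 + l(v, F(12)) = 23608 + 1/(9 + 122/181) = 23608 + 1/(1751/181) = 23608 + 181/1751 = 41337789/1751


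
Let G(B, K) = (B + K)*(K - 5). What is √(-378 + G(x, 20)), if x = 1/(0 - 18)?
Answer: I*√2838/6 ≈ 8.8788*I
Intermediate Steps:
x = -1/18 (x = 1/(-18) = -1/18 ≈ -0.055556)
G(B, K) = (-5 + K)*(B + K) (G(B, K) = (B + K)*(-5 + K) = (-5 + K)*(B + K))
√(-378 + G(x, 20)) = √(-378 + (20² - 5*(-1/18) - 5*20 - 1/18*20)) = √(-378 + (400 + 5/18 - 100 - 10/9)) = √(-378 + 1795/6) = √(-473/6) = I*√2838/6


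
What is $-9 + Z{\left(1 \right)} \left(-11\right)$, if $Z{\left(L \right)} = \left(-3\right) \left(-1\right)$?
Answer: $-42$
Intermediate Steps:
$Z{\left(L \right)} = 3$
$-9 + Z{\left(1 \right)} \left(-11\right) = -9 + 3 \left(-11\right) = -9 - 33 = -42$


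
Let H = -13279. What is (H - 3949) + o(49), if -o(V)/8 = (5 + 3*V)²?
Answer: -202060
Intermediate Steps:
o(V) = -8*(5 + 3*V)²
(H - 3949) + o(49) = (-13279 - 3949) - 8*(5 + 3*49)² = -17228 - 8*(5 + 147)² = -17228 - 8*152² = -17228 - 8*23104 = -17228 - 184832 = -202060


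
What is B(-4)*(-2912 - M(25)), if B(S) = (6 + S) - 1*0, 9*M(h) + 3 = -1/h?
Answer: -1310248/225 ≈ -5823.3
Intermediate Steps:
M(h) = -1/3 - 1/(9*h) (M(h) = -1/3 + (-1/h)/9 = -1/3 - 1/(9*h))
B(S) = 6 + S (B(S) = (6 + S) + 0 = 6 + S)
B(-4)*(-2912 - M(25)) = (6 - 4)*(-2912 - (-1 - 3*25)/(9*25)) = 2*(-2912 - (-1 - 75)/(9*25)) = 2*(-2912 - (-76)/(9*25)) = 2*(-2912 - 1*(-76/225)) = 2*(-2912 + 76/225) = 2*(-655124/225) = -1310248/225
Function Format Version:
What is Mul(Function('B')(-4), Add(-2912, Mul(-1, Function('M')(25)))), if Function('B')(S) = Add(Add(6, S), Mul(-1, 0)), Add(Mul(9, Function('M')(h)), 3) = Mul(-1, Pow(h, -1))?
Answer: Rational(-1310248, 225) ≈ -5823.3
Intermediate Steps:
Function('M')(h) = Add(Rational(-1, 3), Mul(Rational(-1, 9), Pow(h, -1))) (Function('M')(h) = Add(Rational(-1, 3), Mul(Rational(1, 9), Mul(-1, Pow(h, -1)))) = Add(Rational(-1, 3), Mul(Rational(-1, 9), Pow(h, -1))))
Function('B')(S) = Add(6, S) (Function('B')(S) = Add(Add(6, S), 0) = Add(6, S))
Mul(Function('B')(-4), Add(-2912, Mul(-1, Function('M')(25)))) = Mul(Add(6, -4), Add(-2912, Mul(-1, Mul(Rational(1, 9), Pow(25, -1), Add(-1, Mul(-3, 25)))))) = Mul(2, Add(-2912, Mul(-1, Mul(Rational(1, 9), Rational(1, 25), Add(-1, -75))))) = Mul(2, Add(-2912, Mul(-1, Mul(Rational(1, 9), Rational(1, 25), -76)))) = Mul(2, Add(-2912, Mul(-1, Rational(-76, 225)))) = Mul(2, Add(-2912, Rational(76, 225))) = Mul(2, Rational(-655124, 225)) = Rational(-1310248, 225)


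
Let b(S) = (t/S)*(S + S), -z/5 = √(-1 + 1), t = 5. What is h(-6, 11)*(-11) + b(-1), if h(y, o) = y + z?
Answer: 76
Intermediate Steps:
z = 0 (z = -5*√(-1 + 1) = -5*√0 = -5*0 = 0)
h(y, o) = y (h(y, o) = y + 0 = y)
b(S) = 10 (b(S) = (5/S)*(S + S) = (5/S)*(2*S) = 10)
h(-6, 11)*(-11) + b(-1) = -6*(-11) + 10 = 66 + 10 = 76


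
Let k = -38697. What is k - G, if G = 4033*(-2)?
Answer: -30631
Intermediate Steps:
G = -8066
k - G = -38697 - 1*(-8066) = -38697 + 8066 = -30631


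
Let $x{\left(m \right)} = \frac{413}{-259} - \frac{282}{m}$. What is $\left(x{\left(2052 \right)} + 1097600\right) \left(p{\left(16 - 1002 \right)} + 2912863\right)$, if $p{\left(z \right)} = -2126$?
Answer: $\frac{40427250884781971}{12654} \approx 3.1948 \cdot 10^{12}$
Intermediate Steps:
$x{\left(m \right)} = - \frac{59}{37} - \frac{282}{m}$ ($x{\left(m \right)} = 413 \left(- \frac{1}{259}\right) - \frac{282}{m} = - \frac{59}{37} - \frac{282}{m}$)
$\left(x{\left(2052 \right)} + 1097600\right) \left(p{\left(16 - 1002 \right)} + 2912863\right) = \left(\left(- \frac{59}{37} - \frac{282}{2052}\right) + 1097600\right) \left(-2126 + 2912863\right) = \left(\left(- \frac{59}{37} - \frac{47}{342}\right) + 1097600\right) 2910737 = \left(- \frac{21917}{12654} + 1097600\right) 2910737 = \frac{13889008483}{12654} \cdot 2910737 = \frac{40427250884781971}{12654}$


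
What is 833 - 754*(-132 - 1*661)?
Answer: 598755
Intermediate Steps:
833 - 754*(-132 - 1*661) = 833 - 754*(-132 - 661) = 833 - 754*(-793) = 833 + 597922 = 598755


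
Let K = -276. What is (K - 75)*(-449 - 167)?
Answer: 216216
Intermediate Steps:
(K - 75)*(-449 - 167) = (-276 - 75)*(-449 - 167) = -351*(-616) = 216216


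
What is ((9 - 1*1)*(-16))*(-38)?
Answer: 4864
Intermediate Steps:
((9 - 1*1)*(-16))*(-38) = ((9 - 1)*(-16))*(-38) = (8*(-16))*(-38) = -128*(-38) = 4864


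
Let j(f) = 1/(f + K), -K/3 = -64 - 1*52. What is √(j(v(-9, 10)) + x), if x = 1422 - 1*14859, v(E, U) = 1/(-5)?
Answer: I*√40635105182/1739 ≈ 115.92*I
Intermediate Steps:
v(E, U) = -⅕
K = 348 (K = -3*(-64 - 1*52) = -3*(-64 - 52) = -3*(-116) = 348)
j(f) = 1/(348 + f) (j(f) = 1/(f + 348) = 1/(348 + f))
x = -13437 (x = 1422 - 14859 = -13437)
√(j(v(-9, 10)) + x) = √(1/(348 - ⅕) - 13437) = √(1/(1739/5) - 13437) = √(5/1739 - 13437) = √(-23366938/1739) = I*√40635105182/1739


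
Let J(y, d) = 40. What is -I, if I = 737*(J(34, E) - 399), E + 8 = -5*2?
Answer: 264583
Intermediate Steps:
E = -18 (E = -8 - 5*2 = -8 - 10 = -18)
I = -264583 (I = 737*(40 - 399) = 737*(-359) = -264583)
-I = -1*(-264583) = 264583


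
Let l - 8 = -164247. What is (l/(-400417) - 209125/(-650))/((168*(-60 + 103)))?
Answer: 1117919473/25069307536 ≈ 0.044593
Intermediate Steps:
l = -164239 (l = 8 - 164247 = -164239)
(l/(-400417) - 209125/(-650))/((168*(-60 + 103))) = (-164239/(-400417) - 209125/(-650))/((168*(-60 + 103))) = (-164239*(-1/400417) - 209125*(-1/650))/((168*43)) = (164239/400417 + 8365/26)/7224 = (3353758419/10410842)*(1/7224) = 1117919473/25069307536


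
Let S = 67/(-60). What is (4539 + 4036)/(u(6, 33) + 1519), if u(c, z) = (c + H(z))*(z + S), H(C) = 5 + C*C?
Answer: 25725/109772 ≈ 0.23435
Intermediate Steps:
S = -67/60 (S = 67*(-1/60) = -67/60 ≈ -1.1167)
H(C) = 5 + C**2
u(c, z) = (-67/60 + z)*(5 + c + z**2) (u(c, z) = (c + (5 + z**2))*(z - 67/60) = (5 + c + z**2)*(-67/60 + z) = (-67/60 + z)*(5 + c + z**2))
(4539 + 4036)/(u(6, 33) + 1519) = (4539 + 4036)/((-67/12 - 67/60*6 - 67/60*33**2 + 6*33 + 33*(5 + 33**2)) + 1519) = 8575/((-67/12 - 67/10 - 67/60*1089 + 198 + 33*(5 + 1089)) + 1519) = 8575/((-67/12 - 67/10 - 24321/20 + 198 + 33*1094) + 1519) = 8575/((-67/12 - 67/10 - 24321/20 + 198 + 36102) + 1519) = 8575/(105215/3 + 1519) = 8575/(109772/3) = 8575*(3/109772) = 25725/109772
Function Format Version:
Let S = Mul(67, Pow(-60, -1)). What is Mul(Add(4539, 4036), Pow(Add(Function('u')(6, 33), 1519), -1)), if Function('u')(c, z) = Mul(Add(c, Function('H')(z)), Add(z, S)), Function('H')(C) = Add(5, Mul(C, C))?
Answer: Rational(25725, 109772) ≈ 0.23435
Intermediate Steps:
S = Rational(-67, 60) (S = Mul(67, Rational(-1, 60)) = Rational(-67, 60) ≈ -1.1167)
Function('H')(C) = Add(5, Pow(C, 2))
Function('u')(c, z) = Mul(Add(Rational(-67, 60), z), Add(5, c, Pow(z, 2))) (Function('u')(c, z) = Mul(Add(c, Add(5, Pow(z, 2))), Add(z, Rational(-67, 60))) = Mul(Add(5, c, Pow(z, 2)), Add(Rational(-67, 60), z)) = Mul(Add(Rational(-67, 60), z), Add(5, c, Pow(z, 2))))
Mul(Add(4539, 4036), Pow(Add(Function('u')(6, 33), 1519), -1)) = Mul(Add(4539, 4036), Pow(Add(Add(Rational(-67, 12), Mul(Rational(-67, 60), 6), Mul(Rational(-67, 60), Pow(33, 2)), Mul(6, 33), Mul(33, Add(5, Pow(33, 2)))), 1519), -1)) = Mul(8575, Pow(Add(Add(Rational(-67, 12), Rational(-67, 10), Mul(Rational(-67, 60), 1089), 198, Mul(33, Add(5, 1089))), 1519), -1)) = Mul(8575, Pow(Add(Add(Rational(-67, 12), Rational(-67, 10), Rational(-24321, 20), 198, Mul(33, 1094)), 1519), -1)) = Mul(8575, Pow(Add(Add(Rational(-67, 12), Rational(-67, 10), Rational(-24321, 20), 198, 36102), 1519), -1)) = Mul(8575, Pow(Add(Rational(105215, 3), 1519), -1)) = Mul(8575, Pow(Rational(109772, 3), -1)) = Mul(8575, Rational(3, 109772)) = Rational(25725, 109772)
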